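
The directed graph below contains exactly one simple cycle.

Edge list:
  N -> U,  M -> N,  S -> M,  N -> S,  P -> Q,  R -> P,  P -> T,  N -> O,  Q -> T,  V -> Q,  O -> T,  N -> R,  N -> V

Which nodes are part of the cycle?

DFS with gray/black marking from N:
N gray
  R gray
    P gray
      Q gray
        T gray
        T black
      Q black
      P→T: T black — skip
    P black
  R black
  V gray
    V→Q: Q black — skip
  V black
  O gray
    O→T: T black — skip
  O black
  U gray
  U black
  S gray
    M gray
      M→N: N is gray → back edge
Back edge closes the cycle N → S → M → N; its vertices are {M, N, S}.

M, N, S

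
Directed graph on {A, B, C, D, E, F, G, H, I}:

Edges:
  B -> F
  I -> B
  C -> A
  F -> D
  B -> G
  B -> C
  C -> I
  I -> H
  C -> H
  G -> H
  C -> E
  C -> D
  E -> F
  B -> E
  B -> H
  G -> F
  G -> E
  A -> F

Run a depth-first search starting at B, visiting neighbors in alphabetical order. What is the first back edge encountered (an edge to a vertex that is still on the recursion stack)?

I→B

DFS from B (visiting neighbors in alphabetical order); mark gray on enter, black on exit:
B gray
  C gray
    A gray
      F gray
        D gray
        D black
      F black
    A black
    C→D: D black — skip
    E gray
      E→F: F black — skip
    E black
    H gray
    H black
    I gray
      I→B: B is gray → back edge
First back edge: I → B.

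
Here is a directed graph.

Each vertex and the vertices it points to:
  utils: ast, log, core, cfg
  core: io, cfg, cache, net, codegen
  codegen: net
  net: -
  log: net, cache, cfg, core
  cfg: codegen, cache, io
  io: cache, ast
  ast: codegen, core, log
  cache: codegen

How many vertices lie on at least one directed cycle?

A vertex is on a directed cycle iff it belongs to a strongly connected component of size ≥ 2 (or has a self-loop).
The vertices on cycles are {io, ast, cfg, log, core} — 5 in total.

5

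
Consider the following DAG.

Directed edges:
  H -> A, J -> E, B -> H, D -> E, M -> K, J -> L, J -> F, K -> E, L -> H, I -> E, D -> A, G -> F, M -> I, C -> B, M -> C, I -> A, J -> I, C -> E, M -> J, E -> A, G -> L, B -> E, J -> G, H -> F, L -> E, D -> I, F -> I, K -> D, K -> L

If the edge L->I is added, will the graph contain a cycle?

No

Adding L→I creates a cycle iff I can already reach L.
Explore from I: no path reaches L. The graph stays acyclic.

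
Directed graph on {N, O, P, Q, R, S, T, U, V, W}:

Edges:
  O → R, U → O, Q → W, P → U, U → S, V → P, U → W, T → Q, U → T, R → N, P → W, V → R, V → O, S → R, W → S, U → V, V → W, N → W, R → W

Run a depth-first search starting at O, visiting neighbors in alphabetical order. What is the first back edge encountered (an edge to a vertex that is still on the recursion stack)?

DFS from O (visiting neighbors in alphabetical order); mark gray on enter, black on exit:
O gray
  R gray
    N gray
      W gray
        S gray
          S→R: R is gray → back edge
First back edge: S → R.

S→R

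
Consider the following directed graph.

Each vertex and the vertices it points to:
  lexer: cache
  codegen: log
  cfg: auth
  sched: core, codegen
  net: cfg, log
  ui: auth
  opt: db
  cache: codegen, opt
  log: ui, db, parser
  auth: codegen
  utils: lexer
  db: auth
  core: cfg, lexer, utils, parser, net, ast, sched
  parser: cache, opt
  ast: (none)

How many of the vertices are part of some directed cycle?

10

A vertex is on a directed cycle iff it belongs to a strongly connected component of size ≥ 2 (or has a self-loop).
The vertices on cycles are {db, ui, log, opt, auth, core, cache, sched, parser, codegen} — 10 in total.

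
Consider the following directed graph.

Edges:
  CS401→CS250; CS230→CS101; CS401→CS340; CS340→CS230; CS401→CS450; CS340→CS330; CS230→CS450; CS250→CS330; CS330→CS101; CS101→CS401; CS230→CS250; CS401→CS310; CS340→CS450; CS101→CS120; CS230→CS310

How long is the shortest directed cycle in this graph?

4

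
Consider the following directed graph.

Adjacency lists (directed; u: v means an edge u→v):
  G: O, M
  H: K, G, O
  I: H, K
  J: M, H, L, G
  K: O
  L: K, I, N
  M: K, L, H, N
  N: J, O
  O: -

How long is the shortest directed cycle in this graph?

For each vertex v, BFS finds the shortest path from v back to v.
The shortest such closed walk is J → L → N → J, length 3.

3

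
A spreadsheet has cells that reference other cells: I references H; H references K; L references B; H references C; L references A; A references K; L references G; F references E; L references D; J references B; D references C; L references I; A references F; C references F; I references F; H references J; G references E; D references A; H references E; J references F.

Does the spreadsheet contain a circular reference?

DFS with white/gray/black marking, starting from I:
I gray
  H gray
    K gray
    K black
    J gray
      F gray
        E gray
        E black
      F black
      B gray
      B black
    J black
    C gray
      C→F: F black — skip
    C black
    H→E: E black — skip
  H black
  I→F: F black — skip
I black
L gray
  G gray
    G→E: E black — skip
  G black
  L→I: I black — skip
  D gray
    A gray
      A→F: F black — skip
      A→K: K black — skip
    A black
    D→C: C black — skip
  D black
  L→A: A black — skip
  L→B: B black — skip
L black
Every edge goes to a white or black vertex — no back edge, so the graph is acyclic.

No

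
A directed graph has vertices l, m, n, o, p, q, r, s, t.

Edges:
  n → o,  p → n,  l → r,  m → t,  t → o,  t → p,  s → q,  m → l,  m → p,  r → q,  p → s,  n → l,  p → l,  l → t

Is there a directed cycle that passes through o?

No

o lies on a cycle iff there is a path from o back to itself.
Exploring from o, it never reaches itself; equivalently, its strongly connected component is a singleton.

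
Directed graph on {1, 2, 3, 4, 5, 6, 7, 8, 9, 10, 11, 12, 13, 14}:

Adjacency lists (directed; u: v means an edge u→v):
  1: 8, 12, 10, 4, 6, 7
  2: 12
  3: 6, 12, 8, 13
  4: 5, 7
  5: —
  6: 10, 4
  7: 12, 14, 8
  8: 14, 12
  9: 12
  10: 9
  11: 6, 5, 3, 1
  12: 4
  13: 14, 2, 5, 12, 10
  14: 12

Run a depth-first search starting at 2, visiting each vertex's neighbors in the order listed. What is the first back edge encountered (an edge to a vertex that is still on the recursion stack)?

DFS from 2 (visiting each vertex's neighbors in the order listed); mark gray on enter, black on exit:
2 gray
  12 gray
    4 gray
      5 gray
      5 black
      7 gray
        7→12: 12 is gray → back edge
First back edge: 7 → 12.

7→12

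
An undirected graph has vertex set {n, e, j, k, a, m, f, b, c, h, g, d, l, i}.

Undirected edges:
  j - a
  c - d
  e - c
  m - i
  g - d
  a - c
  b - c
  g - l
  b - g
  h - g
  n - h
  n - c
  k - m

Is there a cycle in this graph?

DFS, tracking each vertex's parent; an edge to a visited non-parent vertex closes a cycle.
Start from b:
visit b (parent –)
  visit c (parent b)
    visit a (parent c)
      a–c: parent, skip
      visit j (parent a)
        j–a: parent, skip
    visit n (parent c)
      n–c: parent, skip
      visit h (parent n)
        h–n: parent, skip
        visit g (parent h)
          g–b: b visited and ≠ parent → cycle
Cycle: b – c – n – h – g – b.

Yes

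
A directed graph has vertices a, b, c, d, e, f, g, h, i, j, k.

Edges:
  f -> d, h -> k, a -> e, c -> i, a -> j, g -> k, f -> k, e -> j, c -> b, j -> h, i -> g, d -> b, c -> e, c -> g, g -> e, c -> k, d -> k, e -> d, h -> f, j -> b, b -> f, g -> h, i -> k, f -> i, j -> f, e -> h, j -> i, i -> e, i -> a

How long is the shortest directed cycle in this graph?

For each vertex v, BFS finds the shortest path from v back to v.
The shortest such closed walk is i → e → j → i, length 3.

3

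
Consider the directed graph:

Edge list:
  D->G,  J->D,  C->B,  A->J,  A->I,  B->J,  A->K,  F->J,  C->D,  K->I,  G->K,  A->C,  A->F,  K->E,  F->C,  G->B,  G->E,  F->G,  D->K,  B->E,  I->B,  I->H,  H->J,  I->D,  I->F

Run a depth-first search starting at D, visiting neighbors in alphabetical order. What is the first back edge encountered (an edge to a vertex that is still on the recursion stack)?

DFS from D (visiting neighbors in alphabetical order); mark gray on enter, black on exit:
D gray
  G gray
    B gray
      E gray
      E black
      J gray
        J→D: D is gray → back edge
First back edge: J → D.

J→D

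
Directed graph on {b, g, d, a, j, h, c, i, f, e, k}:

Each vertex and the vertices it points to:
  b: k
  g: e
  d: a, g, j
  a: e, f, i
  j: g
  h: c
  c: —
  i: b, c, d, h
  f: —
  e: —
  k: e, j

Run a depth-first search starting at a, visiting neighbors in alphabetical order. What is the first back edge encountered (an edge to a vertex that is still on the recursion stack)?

d->a

DFS from a (visiting neighbors in alphabetical order); mark gray on enter, black on exit:
a gray
  e gray
  e black
  f gray
  f black
  i gray
    b gray
      k gray
        k→e: e black — skip
        j gray
          g gray
            g→e: e black — skip
          g black
        j black
      k black
    b black
    c gray
    c black
    d gray
      d→a: a is gray → back edge
First back edge: d → a.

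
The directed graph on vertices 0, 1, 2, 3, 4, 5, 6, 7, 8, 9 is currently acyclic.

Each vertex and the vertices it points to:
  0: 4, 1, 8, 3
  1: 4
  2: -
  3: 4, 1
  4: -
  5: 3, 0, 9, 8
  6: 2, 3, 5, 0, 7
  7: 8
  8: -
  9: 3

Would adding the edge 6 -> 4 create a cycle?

No

Adding 6→4 creates a cycle iff 4 can already reach 6.
Explore from 4: no path reaches 6. The graph stays acyclic.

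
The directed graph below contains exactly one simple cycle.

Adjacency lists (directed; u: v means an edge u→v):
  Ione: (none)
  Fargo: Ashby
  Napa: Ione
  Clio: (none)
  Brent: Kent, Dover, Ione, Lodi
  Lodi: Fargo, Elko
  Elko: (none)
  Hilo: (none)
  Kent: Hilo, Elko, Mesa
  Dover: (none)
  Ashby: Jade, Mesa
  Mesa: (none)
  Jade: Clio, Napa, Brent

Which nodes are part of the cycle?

DFS with gray/black marking from Jade:
Jade gray
  Clio gray
  Clio black
  Napa gray
    Ione gray
    Ione black
  Napa black
  Brent gray
    Kent gray
      Hilo gray
      Hilo black
      Elko gray
      Elko black
      Mesa gray
      Mesa black
    Kent black
    Dover gray
    Dover black
    Brent→Ione: Ione black — skip
    Lodi gray
      Fargo gray
        Ashby gray
          Ashby→Jade: Jade is gray → back edge
Back edge closes the cycle Jade → Brent → Lodi → Fargo → Ashby → Jade; its vertices are {Jade, Lodi, Ashby, Brent, Fargo}.

Jade, Lodi, Ashby, Brent, Fargo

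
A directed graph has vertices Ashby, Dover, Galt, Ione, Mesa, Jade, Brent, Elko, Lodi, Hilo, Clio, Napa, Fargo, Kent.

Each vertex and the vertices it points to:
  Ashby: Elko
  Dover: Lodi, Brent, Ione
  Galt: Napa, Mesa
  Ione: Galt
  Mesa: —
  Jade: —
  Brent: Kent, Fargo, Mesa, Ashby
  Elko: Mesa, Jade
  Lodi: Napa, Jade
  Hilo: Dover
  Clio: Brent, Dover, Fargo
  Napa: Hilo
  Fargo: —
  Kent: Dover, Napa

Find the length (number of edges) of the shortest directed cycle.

For each vertex v, BFS finds the shortest path from v back to v.
The shortest such closed walk is Dover → Brent → Kent → Dover, length 3.

3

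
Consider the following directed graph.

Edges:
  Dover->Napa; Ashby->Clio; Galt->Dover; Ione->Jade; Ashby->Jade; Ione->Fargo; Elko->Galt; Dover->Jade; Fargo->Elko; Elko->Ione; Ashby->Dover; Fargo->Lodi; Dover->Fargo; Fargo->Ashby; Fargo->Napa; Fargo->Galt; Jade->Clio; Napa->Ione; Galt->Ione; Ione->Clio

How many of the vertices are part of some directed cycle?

A vertex is on a directed cycle iff it belongs to a strongly connected component of size ≥ 2 (or has a self-loop).
The vertices on cycles are {Elko, Galt, Ione, Napa, Ashby, Dover, Fargo} — 7 in total.

7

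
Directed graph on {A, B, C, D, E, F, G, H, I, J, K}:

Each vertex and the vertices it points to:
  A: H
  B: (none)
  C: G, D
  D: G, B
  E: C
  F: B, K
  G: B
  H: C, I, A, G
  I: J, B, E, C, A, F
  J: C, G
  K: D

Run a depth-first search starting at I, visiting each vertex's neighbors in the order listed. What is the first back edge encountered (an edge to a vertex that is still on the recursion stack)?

DFS from I (visiting each vertex's neighbors in the order listed); mark gray on enter, black on exit:
I gray
  J gray
    C gray
      G gray
        B gray
        B black
      G black
      D gray
        D→G: G black — skip
        D→B: B black — skip
      D black
    C black
    J→G: G black — skip
  J black
  I→B: B black — skip
  E gray
    E→C: C black — skip
  E black
  I→C: C black — skip
  A gray
    H gray
      H→C: C black — skip
      H→I: I is gray → back edge
First back edge: H → I.

H->I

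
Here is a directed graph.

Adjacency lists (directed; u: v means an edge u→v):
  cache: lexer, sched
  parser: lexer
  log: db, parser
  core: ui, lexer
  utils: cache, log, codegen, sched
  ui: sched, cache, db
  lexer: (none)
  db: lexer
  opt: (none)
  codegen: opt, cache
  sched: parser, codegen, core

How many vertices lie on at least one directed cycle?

5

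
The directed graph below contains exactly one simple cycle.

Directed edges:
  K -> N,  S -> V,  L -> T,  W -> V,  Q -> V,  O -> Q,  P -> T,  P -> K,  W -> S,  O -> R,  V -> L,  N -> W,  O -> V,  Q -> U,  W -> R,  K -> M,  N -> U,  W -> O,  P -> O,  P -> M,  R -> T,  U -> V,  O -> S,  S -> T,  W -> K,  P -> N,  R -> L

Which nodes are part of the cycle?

K, N, W

DFS with gray/black marking from K:
K gray
  N gray
    U gray
      V gray
        L gray
          T gray
          T black
        L black
      V black
    U black
    W gray
      O gray
        O→V: V black — skip
        Q gray
          Q→U: U black — skip
          Q→V: V black — skip
        Q black
        S gray
          S→T: T black — skip
          S→V: V black — skip
        S black
        R gray
          R→T: T black — skip
          R→L: L black — skip
        R black
      O black
      W→S: S black — skip
      W→K: K is gray → back edge
Back edge closes the cycle K → N → W → K; its vertices are {K, N, W}.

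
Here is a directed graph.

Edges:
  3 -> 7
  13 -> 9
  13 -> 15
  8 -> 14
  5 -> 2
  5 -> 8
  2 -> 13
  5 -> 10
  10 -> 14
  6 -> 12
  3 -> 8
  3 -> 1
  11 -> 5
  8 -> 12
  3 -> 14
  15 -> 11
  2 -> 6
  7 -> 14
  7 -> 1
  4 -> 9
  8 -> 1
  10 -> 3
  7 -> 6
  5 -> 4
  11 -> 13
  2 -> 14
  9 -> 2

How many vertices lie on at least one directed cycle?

7

A vertex is on a directed cycle iff it belongs to a strongly connected component of size ≥ 2 (or has a self-loop).
The vertices on cycles are {2, 4, 5, 9, 11, 13, 15} — 7 in total.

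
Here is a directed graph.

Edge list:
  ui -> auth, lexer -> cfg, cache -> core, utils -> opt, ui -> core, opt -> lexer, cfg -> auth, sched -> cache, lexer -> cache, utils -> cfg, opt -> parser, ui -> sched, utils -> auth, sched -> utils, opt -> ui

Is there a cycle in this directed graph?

Yes

DFS with white/gray/black marking, starting from ui:
ui gray
  auth gray
  auth black
  core gray
  core black
  sched gray
    utils gray
      utils→auth: auth black — skip
      cfg gray
        cfg→auth: auth black — skip
      cfg black
      opt gray
        opt→ui: ui is gray → back edge
Back edge found, so a cycle exists: ui → sched → utils → opt → ui.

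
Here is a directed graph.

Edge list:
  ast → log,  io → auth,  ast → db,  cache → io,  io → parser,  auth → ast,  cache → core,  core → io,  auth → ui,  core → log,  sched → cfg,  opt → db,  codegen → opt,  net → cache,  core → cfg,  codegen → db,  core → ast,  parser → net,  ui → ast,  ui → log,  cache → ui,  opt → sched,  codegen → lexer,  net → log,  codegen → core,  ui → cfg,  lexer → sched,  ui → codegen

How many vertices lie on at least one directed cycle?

A vertex is on a directed cycle iff it belongs to a strongly connected component of size ≥ 2 (or has a self-loop).
The vertices on cycles are {io, ui, net, auth, core, cache, parser, codegen} — 8 in total.

8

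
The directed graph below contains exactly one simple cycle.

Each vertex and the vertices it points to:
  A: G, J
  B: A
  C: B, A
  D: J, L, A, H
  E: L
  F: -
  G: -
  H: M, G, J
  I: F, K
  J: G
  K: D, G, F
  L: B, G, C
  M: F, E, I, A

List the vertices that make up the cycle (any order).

D, H, I, K, M

DFS with gray/black marking from M:
M gray
  F gray
  F black
  E gray
    L gray
      B gray
        A gray
          G gray
          G black
          J gray
            J→G: G black — skip
          J black
        A black
      B black
      L→G: G black — skip
      C gray
        C→B: B black — skip
        C→A: A black — skip
      C black
    L black
  E black
  I gray
    I→F: F black — skip
    K gray
      D gray
        D→J: J black — skip
        D→L: L black — skip
        D→A: A black — skip
        H gray
          H→M: M is gray → back edge
Back edge closes the cycle M → I → K → D → H → M; its vertices are {D, H, I, K, M}.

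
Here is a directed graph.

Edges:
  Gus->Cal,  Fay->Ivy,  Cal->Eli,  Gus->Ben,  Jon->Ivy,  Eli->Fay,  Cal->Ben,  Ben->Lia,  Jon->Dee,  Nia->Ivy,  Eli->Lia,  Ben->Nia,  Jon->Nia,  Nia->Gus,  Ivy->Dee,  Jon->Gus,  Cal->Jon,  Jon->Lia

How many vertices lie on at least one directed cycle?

5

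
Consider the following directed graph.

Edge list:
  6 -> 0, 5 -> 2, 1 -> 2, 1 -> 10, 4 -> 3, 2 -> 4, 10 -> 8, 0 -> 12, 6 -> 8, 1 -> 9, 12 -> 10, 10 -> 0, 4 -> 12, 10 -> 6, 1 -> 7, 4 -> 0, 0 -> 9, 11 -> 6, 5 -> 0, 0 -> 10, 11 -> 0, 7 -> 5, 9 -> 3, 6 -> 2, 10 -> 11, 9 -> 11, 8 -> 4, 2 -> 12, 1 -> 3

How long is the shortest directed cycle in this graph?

2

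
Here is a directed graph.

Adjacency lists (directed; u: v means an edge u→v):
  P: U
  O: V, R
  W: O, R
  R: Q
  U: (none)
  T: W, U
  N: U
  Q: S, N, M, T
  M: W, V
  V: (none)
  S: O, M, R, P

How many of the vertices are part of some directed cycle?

A vertex is on a directed cycle iff it belongs to a strongly connected component of size ≥ 2 (or has a self-loop).
The vertices on cycles are {M, O, Q, R, S, T, W} — 7 in total.

7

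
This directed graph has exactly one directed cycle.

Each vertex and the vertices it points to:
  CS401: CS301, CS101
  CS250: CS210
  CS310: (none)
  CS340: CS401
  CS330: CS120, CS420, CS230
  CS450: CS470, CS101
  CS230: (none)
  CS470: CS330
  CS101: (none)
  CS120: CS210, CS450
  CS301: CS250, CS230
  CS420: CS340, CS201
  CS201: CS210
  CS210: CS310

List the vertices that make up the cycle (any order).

CS120, CS330, CS450, CS470

DFS with gray/black marking from CS330:
CS330 gray
  CS120 gray
    CS210 gray
      CS310 gray
      CS310 black
    CS210 black
    CS450 gray
      CS470 gray
        CS470→CS330: CS330 is gray → back edge
Back edge closes the cycle CS330 → CS120 → CS450 → CS470 → CS330; its vertices are {CS120, CS330, CS450, CS470}.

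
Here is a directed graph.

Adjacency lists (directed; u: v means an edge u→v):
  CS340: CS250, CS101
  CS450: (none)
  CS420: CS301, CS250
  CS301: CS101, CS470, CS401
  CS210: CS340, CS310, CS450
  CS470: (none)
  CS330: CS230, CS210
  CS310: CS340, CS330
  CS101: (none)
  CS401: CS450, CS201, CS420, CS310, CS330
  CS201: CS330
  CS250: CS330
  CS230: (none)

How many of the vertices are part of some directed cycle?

8

A vertex is on a directed cycle iff it belongs to a strongly connected component of size ≥ 2 (or has a self-loop).
The vertices on cycles are {CS210, CS250, CS301, CS310, CS330, CS340, CS401, CS420} — 8 in total.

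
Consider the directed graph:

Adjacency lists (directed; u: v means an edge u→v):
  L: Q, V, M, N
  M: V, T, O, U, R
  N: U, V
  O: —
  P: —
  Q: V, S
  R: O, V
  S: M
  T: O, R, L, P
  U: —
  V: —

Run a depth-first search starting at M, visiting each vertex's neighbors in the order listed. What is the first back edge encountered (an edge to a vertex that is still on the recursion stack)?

DFS from M (visiting each vertex's neighbors in the order listed); mark gray on enter, black on exit:
M gray
  V gray
  V black
  T gray
    O gray
    O black
    R gray
      R→O: O black — skip
      R→V: V black — skip
    R black
    L gray
      Q gray
        Q→V: V black — skip
        S gray
          S→M: M is gray → back edge
First back edge: S → M.

S→M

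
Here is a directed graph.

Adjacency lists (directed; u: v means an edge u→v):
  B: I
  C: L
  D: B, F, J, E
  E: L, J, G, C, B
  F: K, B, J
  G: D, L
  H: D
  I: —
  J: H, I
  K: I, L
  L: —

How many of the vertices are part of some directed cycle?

A vertex is on a directed cycle iff it belongs to a strongly connected component of size ≥ 2 (or has a self-loop).
The vertices on cycles are {D, E, F, G, H, J} — 6 in total.

6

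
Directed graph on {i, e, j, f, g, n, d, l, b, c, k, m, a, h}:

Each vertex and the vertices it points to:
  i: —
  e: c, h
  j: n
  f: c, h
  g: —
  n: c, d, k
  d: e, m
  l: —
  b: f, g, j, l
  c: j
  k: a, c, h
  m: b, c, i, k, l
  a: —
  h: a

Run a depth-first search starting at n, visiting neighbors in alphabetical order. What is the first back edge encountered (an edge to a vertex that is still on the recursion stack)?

j→n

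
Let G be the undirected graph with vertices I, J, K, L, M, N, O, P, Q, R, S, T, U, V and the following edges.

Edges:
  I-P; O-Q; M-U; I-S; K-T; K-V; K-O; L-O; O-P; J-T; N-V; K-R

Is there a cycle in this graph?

DFS, tracking each vertex's parent; an edge to a visited non-parent vertex closes a cycle.
Start from T:
visit T (parent –)
  visit K (parent T)
    visit R (parent K)
      R–K: parent, skip
    visit V (parent K)
      visit N (parent V)
        N–V: parent, skip
      V–K: parent, skip
    K–T: parent, skip
    visit O (parent K)
      visit Q (parent O)
        Q–O: parent, skip
      visit P (parent O)
        visit I (parent P)
          visit S (parent I)
            S–I: parent, skip
          I–P: parent, skip
        P–O: parent, skip
      O–K: parent, skip
      visit L (parent O)
        L–O: parent, skip
  visit J (parent T)
    J–T: parent, skip
visit M (parent –)
  visit U (parent M)
    U–M: parent, skip
No non-parent visited neighbor found — the graph is a forest.

No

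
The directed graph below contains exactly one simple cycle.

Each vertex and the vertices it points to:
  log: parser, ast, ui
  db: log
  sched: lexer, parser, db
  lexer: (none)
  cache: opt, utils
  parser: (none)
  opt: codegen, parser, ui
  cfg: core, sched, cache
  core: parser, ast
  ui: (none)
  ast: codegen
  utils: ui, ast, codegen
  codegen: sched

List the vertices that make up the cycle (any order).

db, ast, log, sched, codegen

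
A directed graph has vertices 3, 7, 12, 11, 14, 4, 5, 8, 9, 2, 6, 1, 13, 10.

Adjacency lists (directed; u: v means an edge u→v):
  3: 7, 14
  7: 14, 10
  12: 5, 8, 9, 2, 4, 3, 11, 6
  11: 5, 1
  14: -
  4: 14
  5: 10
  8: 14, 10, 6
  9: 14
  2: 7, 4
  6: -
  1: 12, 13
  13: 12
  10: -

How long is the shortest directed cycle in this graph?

For each vertex v, BFS finds the shortest path from v back to v.
The shortest such closed walk is 12 → 11 → 1 → 12, length 3.

3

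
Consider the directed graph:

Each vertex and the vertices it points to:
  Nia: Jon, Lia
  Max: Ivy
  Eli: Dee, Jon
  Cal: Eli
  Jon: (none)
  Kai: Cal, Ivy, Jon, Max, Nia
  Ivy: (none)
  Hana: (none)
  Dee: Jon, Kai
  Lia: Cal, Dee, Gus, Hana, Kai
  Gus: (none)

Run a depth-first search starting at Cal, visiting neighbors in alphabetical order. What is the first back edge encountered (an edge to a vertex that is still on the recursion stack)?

DFS from Cal (visiting neighbors in alphabetical order); mark gray on enter, black on exit:
Cal gray
  Eli gray
    Dee gray
      Jon gray
      Jon black
      Kai gray
        Kai→Cal: Cal is gray → back edge
First back edge: Kai → Cal.

Kai→Cal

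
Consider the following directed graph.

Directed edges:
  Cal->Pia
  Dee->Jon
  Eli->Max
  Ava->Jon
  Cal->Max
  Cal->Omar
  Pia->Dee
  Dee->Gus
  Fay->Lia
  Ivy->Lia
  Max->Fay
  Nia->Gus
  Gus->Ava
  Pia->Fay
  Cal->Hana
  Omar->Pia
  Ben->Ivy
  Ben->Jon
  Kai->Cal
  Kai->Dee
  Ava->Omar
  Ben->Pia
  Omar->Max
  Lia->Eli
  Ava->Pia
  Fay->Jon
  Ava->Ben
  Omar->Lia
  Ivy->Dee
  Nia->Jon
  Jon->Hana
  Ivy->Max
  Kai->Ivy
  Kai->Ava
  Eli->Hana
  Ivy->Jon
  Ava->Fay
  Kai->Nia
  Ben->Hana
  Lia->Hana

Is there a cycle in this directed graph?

Yes

DFS with white/gray/black marking, starting from Lia:
Lia gray
  Hana gray
  Hana black
  Eli gray
    Max gray
      Fay gray
        Fay→Lia: Lia is gray → back edge
Back edge found, so a cycle exists: Lia → Eli → Max → Fay → Lia.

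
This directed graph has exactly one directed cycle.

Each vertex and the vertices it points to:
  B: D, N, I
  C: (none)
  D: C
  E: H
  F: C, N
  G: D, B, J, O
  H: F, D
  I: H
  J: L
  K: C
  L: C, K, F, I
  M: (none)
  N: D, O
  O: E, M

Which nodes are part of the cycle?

DFS with gray/black marking from O:
O gray
  E gray
    H gray
      F gray
        C gray
        C black
        N gray
          D gray
            D→C: C black — skip
          D black
          N→O: O is gray → back edge
Back edge closes the cycle O → E → H → F → N → O; its vertices are {E, F, H, N, O}.

E, F, H, N, O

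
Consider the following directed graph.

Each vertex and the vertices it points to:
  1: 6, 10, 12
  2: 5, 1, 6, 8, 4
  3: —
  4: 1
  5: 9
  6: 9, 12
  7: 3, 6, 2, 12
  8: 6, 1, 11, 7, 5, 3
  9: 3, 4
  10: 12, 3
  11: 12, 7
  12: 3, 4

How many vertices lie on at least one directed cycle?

A vertex is on a directed cycle iff it belongs to a strongly connected component of size ≥ 2 (or has a self-loop).
The vertices on cycles are {1, 2, 4, 6, 7, 8, 9, 10, 11, 12} — 10 in total.

10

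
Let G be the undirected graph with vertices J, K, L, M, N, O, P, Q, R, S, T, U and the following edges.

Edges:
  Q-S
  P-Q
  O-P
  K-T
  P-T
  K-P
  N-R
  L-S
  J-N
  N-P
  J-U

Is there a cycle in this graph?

DFS, tracking each vertex's parent; an edge to a visited non-parent vertex closes a cycle.
Start from P:
visit P (parent –)
  visit N (parent P)
    visit J (parent N)
      J–N: parent, skip
      visit U (parent J)
        U–J: parent, skip
    N–P: parent, skip
    visit R (parent N)
      R–N: parent, skip
  visit K (parent P)
    visit T (parent K)
      T–P: P visited and ≠ parent → cycle
Cycle: P – K – T – P.

Yes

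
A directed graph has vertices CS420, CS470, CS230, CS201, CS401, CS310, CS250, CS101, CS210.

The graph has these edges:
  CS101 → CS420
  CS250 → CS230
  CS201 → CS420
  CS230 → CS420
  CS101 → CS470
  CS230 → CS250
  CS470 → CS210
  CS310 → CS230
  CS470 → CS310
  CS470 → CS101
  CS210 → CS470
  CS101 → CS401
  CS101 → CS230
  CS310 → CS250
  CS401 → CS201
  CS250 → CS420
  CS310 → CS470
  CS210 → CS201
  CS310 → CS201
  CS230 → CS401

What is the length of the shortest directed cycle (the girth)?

2

For each vertex v, BFS finds the shortest path from v back to v.
The shortest such closed walk is CS470 → CS101 → CS470, length 2.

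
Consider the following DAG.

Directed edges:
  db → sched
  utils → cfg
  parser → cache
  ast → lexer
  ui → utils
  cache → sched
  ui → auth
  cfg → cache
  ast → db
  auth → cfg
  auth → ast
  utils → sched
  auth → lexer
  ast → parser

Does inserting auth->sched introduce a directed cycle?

Adding auth→sched creates a cycle iff sched can already reach auth.
Explore from sched: no path reaches auth. The graph stays acyclic.

No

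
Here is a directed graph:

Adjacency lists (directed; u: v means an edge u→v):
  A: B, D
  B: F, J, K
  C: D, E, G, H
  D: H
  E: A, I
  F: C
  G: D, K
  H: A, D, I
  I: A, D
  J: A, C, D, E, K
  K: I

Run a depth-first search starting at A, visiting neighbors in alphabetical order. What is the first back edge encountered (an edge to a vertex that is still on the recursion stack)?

H→A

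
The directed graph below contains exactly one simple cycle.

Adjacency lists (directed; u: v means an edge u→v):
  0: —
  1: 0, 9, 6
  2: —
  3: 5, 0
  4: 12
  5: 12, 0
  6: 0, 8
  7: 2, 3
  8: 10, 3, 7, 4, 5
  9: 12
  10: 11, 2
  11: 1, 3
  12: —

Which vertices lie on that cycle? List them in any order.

1, 6, 8, 10, 11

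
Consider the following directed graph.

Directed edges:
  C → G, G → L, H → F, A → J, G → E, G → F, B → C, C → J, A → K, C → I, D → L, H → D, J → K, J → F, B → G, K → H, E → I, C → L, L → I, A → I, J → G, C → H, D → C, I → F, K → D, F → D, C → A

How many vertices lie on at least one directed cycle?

11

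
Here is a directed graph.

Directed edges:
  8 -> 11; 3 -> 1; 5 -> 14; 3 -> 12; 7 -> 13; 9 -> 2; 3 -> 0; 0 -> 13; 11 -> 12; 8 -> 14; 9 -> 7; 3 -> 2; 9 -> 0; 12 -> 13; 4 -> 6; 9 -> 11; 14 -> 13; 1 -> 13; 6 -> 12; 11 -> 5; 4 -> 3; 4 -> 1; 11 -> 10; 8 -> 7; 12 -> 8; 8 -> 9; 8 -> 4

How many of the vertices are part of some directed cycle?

7

A vertex is on a directed cycle iff it belongs to a strongly connected component of size ≥ 2 (or has a self-loop).
The vertices on cycles are {3, 4, 6, 8, 9, 11, 12} — 7 in total.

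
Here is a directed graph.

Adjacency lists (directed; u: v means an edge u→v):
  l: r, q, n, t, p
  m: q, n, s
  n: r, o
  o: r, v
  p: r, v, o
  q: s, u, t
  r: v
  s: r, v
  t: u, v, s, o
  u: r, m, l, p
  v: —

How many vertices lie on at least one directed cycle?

A vertex is on a directed cycle iff it belongs to a strongly connected component of size ≥ 2 (or has a self-loop).
The vertices on cycles are {l, m, q, t, u} — 5 in total.

5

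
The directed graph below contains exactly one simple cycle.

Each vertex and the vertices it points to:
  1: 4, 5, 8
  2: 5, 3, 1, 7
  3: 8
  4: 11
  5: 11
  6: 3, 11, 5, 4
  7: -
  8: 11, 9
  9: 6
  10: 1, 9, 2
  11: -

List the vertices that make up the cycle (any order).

3, 6, 8, 9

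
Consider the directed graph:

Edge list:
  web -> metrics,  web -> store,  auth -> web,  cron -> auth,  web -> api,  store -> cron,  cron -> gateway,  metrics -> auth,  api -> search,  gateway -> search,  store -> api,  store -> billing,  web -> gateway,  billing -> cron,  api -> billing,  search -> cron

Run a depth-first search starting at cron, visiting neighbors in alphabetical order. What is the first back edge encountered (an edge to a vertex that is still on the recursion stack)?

billing→cron

DFS from cron (visiting neighbors in alphabetical order); mark gray on enter, black on exit:
cron gray
  auth gray
    web gray
      api gray
        billing gray
          billing→cron: cron is gray → back edge
First back edge: billing → cron.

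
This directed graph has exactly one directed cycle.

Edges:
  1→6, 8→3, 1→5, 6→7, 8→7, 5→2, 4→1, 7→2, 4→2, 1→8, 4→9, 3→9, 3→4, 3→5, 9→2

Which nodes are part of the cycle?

DFS with gray/black marking from 1:
1 gray
  5 gray
    2 gray
    2 black
  5 black
  6 gray
    7 gray
      7→2: 2 black — skip
    7 black
  6 black
  8 gray
    8→7: 7 black — skip
    3 gray
      3→5: 5 black — skip
      9 gray
        9→2: 2 black — skip
      9 black
      4 gray
        4→9: 9 black — skip
        4→1: 1 is gray → back edge
Back edge closes the cycle 1 → 8 → 3 → 4 → 1; its vertices are {1, 3, 4, 8}.

1, 3, 4, 8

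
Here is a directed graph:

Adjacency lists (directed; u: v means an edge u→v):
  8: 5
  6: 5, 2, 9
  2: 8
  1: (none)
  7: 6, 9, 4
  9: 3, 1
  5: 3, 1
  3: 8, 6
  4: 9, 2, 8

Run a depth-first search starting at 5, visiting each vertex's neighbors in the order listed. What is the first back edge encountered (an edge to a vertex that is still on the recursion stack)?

8→5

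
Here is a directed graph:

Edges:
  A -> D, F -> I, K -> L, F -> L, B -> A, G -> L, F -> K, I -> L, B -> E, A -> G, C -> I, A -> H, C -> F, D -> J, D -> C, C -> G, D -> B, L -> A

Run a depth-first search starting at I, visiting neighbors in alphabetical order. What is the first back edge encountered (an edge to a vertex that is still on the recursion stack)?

DFS from I (visiting neighbors in alphabetical order); mark gray on enter, black on exit:
I gray
  L gray
    A gray
      D gray
        B gray
          B→A: A is gray → back edge
First back edge: B → A.

B→A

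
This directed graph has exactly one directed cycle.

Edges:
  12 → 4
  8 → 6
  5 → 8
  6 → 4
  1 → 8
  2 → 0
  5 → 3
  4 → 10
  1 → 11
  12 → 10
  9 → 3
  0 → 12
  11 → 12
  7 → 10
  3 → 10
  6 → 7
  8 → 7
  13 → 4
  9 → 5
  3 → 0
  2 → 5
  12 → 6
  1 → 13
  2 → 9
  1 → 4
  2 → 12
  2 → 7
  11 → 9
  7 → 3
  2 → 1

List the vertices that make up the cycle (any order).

DFS with gray/black marking from 0:
0 gray
  12 gray
    6 gray
      7 gray
        3 gray
          3→0: 0 is gray → back edge
Back edge closes the cycle 0 → 12 → 6 → 7 → 3 → 0; its vertices are {0, 3, 6, 7, 12}.

0, 3, 6, 7, 12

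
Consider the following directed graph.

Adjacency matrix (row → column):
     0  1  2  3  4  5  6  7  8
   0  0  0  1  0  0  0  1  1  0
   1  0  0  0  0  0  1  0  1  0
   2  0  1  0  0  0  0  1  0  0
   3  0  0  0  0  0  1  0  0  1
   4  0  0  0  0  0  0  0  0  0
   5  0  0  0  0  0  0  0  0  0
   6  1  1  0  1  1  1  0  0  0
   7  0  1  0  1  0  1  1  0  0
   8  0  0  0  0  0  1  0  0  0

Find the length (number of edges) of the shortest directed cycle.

For each vertex v, BFS finds the shortest path from v back to v.
The shortest such closed walk is 0 → 6 → 0, length 2.

2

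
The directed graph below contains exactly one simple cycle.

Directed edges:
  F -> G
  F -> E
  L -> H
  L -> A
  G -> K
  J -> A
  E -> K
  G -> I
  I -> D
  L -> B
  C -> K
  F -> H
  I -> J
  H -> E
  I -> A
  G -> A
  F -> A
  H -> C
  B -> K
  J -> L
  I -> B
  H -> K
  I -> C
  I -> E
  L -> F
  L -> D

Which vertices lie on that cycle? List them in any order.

F, G, I, J, L

DFS with gray/black marking from G:
G gray
  I gray
    D gray
    D black
    E gray
      K gray
      K black
    E black
    C gray
      C→K: K black — skip
    C black
    J gray
      L gray
        H gray
          H→E: E black — skip
          H→K: K black — skip
          H→C: C black — skip
        H black
        F gray
          F→G: G is gray → back edge
Back edge closes the cycle G → I → J → L → F → G; its vertices are {F, G, I, J, L}.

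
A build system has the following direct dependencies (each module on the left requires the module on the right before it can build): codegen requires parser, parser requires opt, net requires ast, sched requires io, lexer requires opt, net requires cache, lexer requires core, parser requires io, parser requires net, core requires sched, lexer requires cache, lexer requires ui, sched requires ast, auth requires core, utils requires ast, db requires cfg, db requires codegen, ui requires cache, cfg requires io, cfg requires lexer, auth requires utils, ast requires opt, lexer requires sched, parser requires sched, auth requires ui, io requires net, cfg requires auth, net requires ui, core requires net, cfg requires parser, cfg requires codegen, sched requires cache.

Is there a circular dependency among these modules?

DFS with white/gray/black marking, starting from db:
db gray
  cfg gray
    auth gray
      core gray
        sched gray
          io gray
            net gray
              cache gray
              cache black
              ast gray
                opt gray
                opt black
              ast black
              ui gray
                ui→cache: cache black — skip
              ui black
            net black
          io black
          sched→cache: cache black — skip
          sched→ast: ast black — skip
        sched black
        core→net: net black — skip
      core black
      auth→ui: ui black — skip
      utils gray
        utils→ast: ast black — skip
      utils black
    auth black
    parser gray
      parser→net: net black — skip
      parser→io: io black — skip
      parser→sched: sched black — skip
      parser→opt: opt black — skip
    parser black
    codegen gray
      codegen→parser: parser black — skip
    codegen black
    cfg→io: io black — skip
    lexer gray
      lexer→cache: cache black — skip
      lexer→core: core black — skip
      lexer→ui: ui black — skip
      lexer→opt: opt black — skip
      lexer→sched: sched black — skip
    lexer black
  cfg black
  db→codegen: codegen black — skip
db black
Every edge goes to a white or black vertex — no back edge, so the graph is acyclic.

No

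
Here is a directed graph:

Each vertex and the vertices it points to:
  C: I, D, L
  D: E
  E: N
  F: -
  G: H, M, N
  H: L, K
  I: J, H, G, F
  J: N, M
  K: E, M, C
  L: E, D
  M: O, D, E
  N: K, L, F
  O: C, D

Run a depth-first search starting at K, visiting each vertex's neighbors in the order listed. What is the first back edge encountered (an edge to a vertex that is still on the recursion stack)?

N->K

DFS from K (visiting each vertex's neighbors in the order listed); mark gray on enter, black on exit:
K gray
  E gray
    N gray
      N→K: K is gray → back edge
First back edge: N → K.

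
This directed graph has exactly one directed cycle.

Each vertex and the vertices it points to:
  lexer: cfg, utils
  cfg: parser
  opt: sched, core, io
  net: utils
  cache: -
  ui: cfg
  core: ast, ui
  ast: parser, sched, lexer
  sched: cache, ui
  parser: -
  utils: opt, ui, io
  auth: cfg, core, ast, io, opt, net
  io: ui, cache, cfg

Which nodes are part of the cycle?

DFS with gray/black marking from ast:
ast gray
  parser gray
  parser black
  sched gray
    cache gray
    cache black
    ui gray
      cfg gray
        cfg→parser: parser black — skip
      cfg black
    ui black
  sched black
  lexer gray
    lexer→cfg: cfg black — skip
    utils gray
      opt gray
        opt→sched: sched black — skip
        core gray
          core→ast: ast is gray → back edge
Back edge closes the cycle ast → lexer → utils → opt → core → ast; its vertices are {ast, opt, core, lexer, utils}.

ast, opt, core, lexer, utils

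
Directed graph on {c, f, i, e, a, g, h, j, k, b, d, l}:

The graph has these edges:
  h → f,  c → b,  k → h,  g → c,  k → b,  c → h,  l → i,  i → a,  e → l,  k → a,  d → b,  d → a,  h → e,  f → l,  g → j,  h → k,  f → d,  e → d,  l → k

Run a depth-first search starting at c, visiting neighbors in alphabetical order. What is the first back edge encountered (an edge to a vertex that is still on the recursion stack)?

k->h

DFS from c (visiting neighbors in alphabetical order); mark gray on enter, black on exit:
c gray
  b gray
  b black
  h gray
    e gray
      d gray
        a gray
        a black
        d→b: b black — skip
      d black
      l gray
        i gray
          i→a: a black — skip
        i black
        k gray
          k→a: a black — skip
          k→b: b black — skip
          k→h: h is gray → back edge
First back edge: k → h.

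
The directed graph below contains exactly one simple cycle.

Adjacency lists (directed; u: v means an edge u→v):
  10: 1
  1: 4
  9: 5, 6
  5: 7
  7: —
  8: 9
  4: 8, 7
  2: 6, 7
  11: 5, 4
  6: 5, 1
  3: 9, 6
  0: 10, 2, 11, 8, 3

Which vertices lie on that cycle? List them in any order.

1, 4, 6, 8, 9

DFS with gray/black marking from 8:
8 gray
  9 gray
    5 gray
      7 gray
      7 black
    5 black
    6 gray
      6→5: 5 black — skip
      1 gray
        4 gray
          4→8: 8 is gray → back edge
Back edge closes the cycle 8 → 9 → 6 → 1 → 4 → 8; its vertices are {1, 4, 6, 8, 9}.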